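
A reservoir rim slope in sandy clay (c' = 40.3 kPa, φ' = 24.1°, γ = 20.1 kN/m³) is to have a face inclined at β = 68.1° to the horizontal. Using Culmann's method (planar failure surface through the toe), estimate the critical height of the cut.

H_c = 24.20 m

Culmann's analysis gives the critical failure plane at α_cr = (β + φ')/2 = (68.1 + 24.1)/2 = 46.1°, and the critical height
H_c = (4c'/γ) · sinβ cosφ' / [1 − cos(β − φ')]
    = (4·40.3/20.1) · sin68.1°·cos24.1° / [1 − cos(44.0°)]
    = 8.020 · 0.9278·0.9128 / [1 − 0.7193]
    = 8.020 · 0.8470 / 0.2807
    = 24.20 m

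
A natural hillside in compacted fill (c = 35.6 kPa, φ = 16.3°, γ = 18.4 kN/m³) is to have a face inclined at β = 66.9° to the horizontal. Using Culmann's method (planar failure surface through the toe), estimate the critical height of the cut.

H_c = 18.71 m

Culmann's analysis gives the critical failure plane at α_cr = (β + φ)/2 = (66.9 + 16.3)/2 = 41.6°, and the critical height
H_c = (4c/γ) · sinβ cosφ / [1 − cos(β − φ)]
    = (4·35.6/18.4) · sin66.9°·cos16.3° / [1 − cos(50.6°)]
    = 7.739 · 0.9198·0.9598 / [1 − 0.6347]
    = 7.739 · 0.8828 / 0.3653
    = 18.71 m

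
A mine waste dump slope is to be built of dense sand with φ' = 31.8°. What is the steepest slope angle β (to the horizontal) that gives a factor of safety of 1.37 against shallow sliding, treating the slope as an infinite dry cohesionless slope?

For an infinite dry cohesionless slope FS = tanφ'/tanβ, so tanβ = tanφ' / FS.
tanβ = tan31.8° / 1.37 = 0.6200 / 1.37 = 0.4526
β = arctan(0.4526) = 24.35°

β = 24.4°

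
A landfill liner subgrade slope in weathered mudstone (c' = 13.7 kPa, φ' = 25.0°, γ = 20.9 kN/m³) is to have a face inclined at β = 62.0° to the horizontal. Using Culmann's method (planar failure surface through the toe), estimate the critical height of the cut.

Culmann's analysis gives the critical failure plane at α_cr = (β + φ')/2 = (62.0 + 25.0)/2 = 43.5°, and the critical height
H_c = (4c'/γ) · sinβ cosφ' / [1 − cos(β − φ')]
    = (4·13.7/20.9) · sin62.0°·cos25.0° / [1 − cos(37.0°)]
    = 2.622 · 0.8829·0.9063 / [1 − 0.7986]
    = 2.622 · 0.8002 / 0.2014
    = 10.42 m

H_c = 10.42 m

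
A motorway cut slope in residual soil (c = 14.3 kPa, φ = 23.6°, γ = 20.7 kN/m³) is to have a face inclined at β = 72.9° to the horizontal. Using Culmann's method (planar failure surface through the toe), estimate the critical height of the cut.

H_c = 6.96 m

Culmann's analysis gives the critical failure plane at α_cr = (β + φ)/2 = (72.9 + 23.6)/2 = 48.2°, and the critical height
H_c = (4c/γ) · sinβ cosφ / [1 − cos(β − φ)]
    = (4·14.3/20.7) · sin72.9°·cos23.6° / [1 − cos(49.3°)]
    = 2.763 · 0.9558·0.9164 / [1 − 0.6521]
    = 2.763 · 0.8759 / 0.3479
    = 6.96 m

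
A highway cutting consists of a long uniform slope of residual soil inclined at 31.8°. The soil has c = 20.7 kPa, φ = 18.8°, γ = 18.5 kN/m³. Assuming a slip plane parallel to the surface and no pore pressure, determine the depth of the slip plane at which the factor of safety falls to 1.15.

Setting FS = 1.15 in FS = [c + γz cos²β tanφ] / [γz sinβ cosβ] and solving for z:
z = c / [γ cosβ (FS·sinβ − cosβ·tanφ)]
  = 20.7 / [18.5·cos31.8°·(1.15·sin31.8° − cos31.8°·tan18.8°)]
  = 20.7 / [18.5·0.8499·(1.15·0.5270 − 0.8499·0.3404)]
  = 20.7 / 4.9790 = 4.157 m

z = 4.16 m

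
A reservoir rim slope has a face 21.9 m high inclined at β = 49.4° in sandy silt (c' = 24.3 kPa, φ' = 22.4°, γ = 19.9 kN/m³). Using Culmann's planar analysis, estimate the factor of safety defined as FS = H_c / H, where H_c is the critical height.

H_c = (4c'/γ) · sinβ cosφ' / [1 − cos(β − φ')]
    = (4·24.3/19.9) · sin49.4°·cos22.4° / [1 − cos27.0°]
    = 4.884 · 0.7020 / 0.1090 = 31.46 m
FS = H_c / H = 31.46 / 21.9 = 1.436

FS = 1.44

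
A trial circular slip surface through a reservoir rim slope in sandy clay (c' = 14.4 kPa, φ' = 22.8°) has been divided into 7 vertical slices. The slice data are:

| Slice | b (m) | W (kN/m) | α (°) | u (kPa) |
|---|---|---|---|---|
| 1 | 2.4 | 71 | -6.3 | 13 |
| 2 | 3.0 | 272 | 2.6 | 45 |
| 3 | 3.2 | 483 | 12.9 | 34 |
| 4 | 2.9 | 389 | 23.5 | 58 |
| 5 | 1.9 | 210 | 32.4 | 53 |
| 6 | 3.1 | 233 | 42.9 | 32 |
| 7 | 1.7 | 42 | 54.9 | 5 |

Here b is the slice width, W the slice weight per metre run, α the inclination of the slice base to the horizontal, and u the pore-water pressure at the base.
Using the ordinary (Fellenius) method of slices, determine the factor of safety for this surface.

Ordinary method of slices: FS = Σ[c'·Δl_i + (W_i cosα_i − u_i·Δl_i)·tanφ'] / Σ W_i sinα_i, with Δl_i = b_i / cosα_i.
Slice 1: Δl = 2.4/cos(-6.3°) = 2.415 m; N'_1 = 71·cos(-6.3°) − 13·2.415 = 39.2; c'Δl = 34.77; W sinα = -7.8
Slice 2: Δl = 3.0/cos2.6° = 3.003 m; N'_2 = 272·cos2.6° − 45·3.003 = 136.6; c'Δl = 43.24; W sinα = 12.3
Slice 3: Δl = 3.2/cos12.9° = 3.283 m; N'_3 = 483·cos12.9° − 34·3.283 = 359.2; c'Δl = 47.27; W sinα = 107.8
Slice 4: Δl = 2.9/cos23.5° = 3.162 m; N'_4 = 389·cos23.5° − 58·3.162 = 173.3; c'Δl = 45.54; W sinα = 155.1
Slice 5: Δl = 1.9/cos32.4° = 2.250 m; N'_5 = 210·cos32.4° − 53·2.250 = 58.0; c'Δl = 32.40; W sinα = 112.5
Slice 6: Δl = 3.1/cos42.9° = 4.232 m; N'_6 = 233·cos42.9° − 32·4.232 = 35.3; c'Δl = 60.94; W sinα = 158.6
Slice 7: Δl = 1.7/cos54.9° = 2.956 m; N'_7 = 42·cos54.9° − 5·2.956 = 9.4; c'Δl = 42.57; W sinα = 34.4
Σc'Δl = 306.7 kN/m; ΣN' = 811.0 kN/m; ΣW sinα = 573.0 kN/m
Resisting = 306.7 + 811.0·tan22.8° = 306.7 + 340.9 = 647.6 kN/m
FS = 647.6 / 573.0 = 1.130

FS = 1.13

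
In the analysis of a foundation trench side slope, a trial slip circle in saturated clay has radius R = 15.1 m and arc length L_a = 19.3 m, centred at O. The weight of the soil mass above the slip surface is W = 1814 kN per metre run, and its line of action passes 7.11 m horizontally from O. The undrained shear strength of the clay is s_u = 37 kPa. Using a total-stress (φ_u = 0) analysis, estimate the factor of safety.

FS = 0.84

Taking moments about the centre O, the resisting moment is provided by the undrained shear strength acting along the arc:
M_R = s_u·L_a·R = 37·19.30·15.1 = 10782.9 kN·m/m
M_D = W·d = 1814·7.11 = 12897.5 kN·m/m
FS = M_R / M_D = 10782.9 / 12897.5 = 0.836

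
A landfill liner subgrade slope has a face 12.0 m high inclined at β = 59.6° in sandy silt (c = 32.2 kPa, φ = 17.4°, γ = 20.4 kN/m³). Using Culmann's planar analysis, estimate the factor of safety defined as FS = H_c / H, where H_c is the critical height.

FS = 1.67

H_c = (4c/γ) · sinβ cosφ / [1 − cos(β − φ)]
    = (4·32.2/20.4) · sin59.6°·cos17.4° / [1 − cos42.2°]
    = 6.314 · 0.8230 / 0.2592 = 20.05 m
FS = H_c / H = 20.05 / 12.0 = 1.671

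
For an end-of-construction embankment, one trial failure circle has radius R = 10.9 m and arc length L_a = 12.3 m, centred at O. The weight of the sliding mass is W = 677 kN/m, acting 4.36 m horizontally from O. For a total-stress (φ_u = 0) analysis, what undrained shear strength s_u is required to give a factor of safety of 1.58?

s_u = 34.8 kPa

FS = s_u·L_a·R / (W·d), so s_u = FS·W·d / (L_a·R).
s_u = 1.58·677·4.36 / (12.30·10.9) = 4663.7 / 134.07 = 34.79 kPa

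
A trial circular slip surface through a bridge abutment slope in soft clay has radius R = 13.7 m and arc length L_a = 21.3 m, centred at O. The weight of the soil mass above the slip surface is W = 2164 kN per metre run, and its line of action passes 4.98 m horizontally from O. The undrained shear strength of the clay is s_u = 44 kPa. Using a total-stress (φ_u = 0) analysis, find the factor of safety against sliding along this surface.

FS = 1.19

Taking moments about the centre O, the resisting moment is provided by the undrained shear strength acting along the arc:
M_R = s_u·L_a·R = 44·21.30·13.7 = 12839.6 kN·m/m
M_D = W·d = 2164·4.98 = 10776.7 kN·m/m
FS = M_R / M_D = 12839.6 / 10776.7 = 1.191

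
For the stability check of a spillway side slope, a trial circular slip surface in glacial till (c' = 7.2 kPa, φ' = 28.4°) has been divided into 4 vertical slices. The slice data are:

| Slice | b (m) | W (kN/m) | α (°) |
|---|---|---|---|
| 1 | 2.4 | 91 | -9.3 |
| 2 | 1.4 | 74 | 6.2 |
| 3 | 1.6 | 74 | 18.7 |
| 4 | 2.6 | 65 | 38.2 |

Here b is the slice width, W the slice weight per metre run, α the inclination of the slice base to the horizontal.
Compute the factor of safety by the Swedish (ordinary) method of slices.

Ordinary method of slices: FS = Σ[c'·Δl_i + (W_i cosα_i)·tanφ'] / Σ W_i sinα_i, with Δl_i = b_i / cosα_i.
Slice 1: Δl = 2.4/cos(-9.3°) = 2.432 m; N'_1 = 91·cos(-9.3°) = 89.8; c'Δl = 17.51; W sinα = -14.7
Slice 2: Δl = 1.4/cos6.2° = 1.408 m; N'_2 = 74·cos6.2° = 73.6; c'Δl = 10.14; W sinα = 8.0
Slice 3: Δl = 1.6/cos18.7° = 1.689 m; N'_3 = 74·cos18.7° = 70.1; c'Δl = 12.16; W sinα = 23.7
Slice 4: Δl = 2.6/cos38.2° = 3.308 m; N'_4 = 65·cos38.2° = 51.1; c'Δl = 23.82; W sinα = 40.2
Σc'Δl = 63.6 kN/m; ΣN' = 284.5 kN/m; ΣW sinα = 57.2 kN/m
Resisting = 63.6 + 284.5·tan28.4° = 63.6 + 153.9 = 217.5 kN/m
FS = 217.5 / 57.2 = 3.802

FS = 3.80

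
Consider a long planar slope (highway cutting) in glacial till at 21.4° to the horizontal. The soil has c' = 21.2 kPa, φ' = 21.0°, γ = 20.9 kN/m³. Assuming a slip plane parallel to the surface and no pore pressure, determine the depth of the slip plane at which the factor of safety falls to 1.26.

z = 10.64 m

Setting FS = 1.26 in FS = [c' + γz cos²β tanφ'] / [γz sinβ cosβ] and solving for z:
z = c' / [γ cosβ (FS·sinβ − cosβ·tanφ')]
  = 21.2 / [20.9·cos21.4°·(1.26·sin21.4° − cos21.4°·tan21.0°)]
  = 21.2 / [20.9·0.9311·(1.26·0.3649 − 0.9311·0.3839)]
  = 21.2 / 1.9916 = 10.645 m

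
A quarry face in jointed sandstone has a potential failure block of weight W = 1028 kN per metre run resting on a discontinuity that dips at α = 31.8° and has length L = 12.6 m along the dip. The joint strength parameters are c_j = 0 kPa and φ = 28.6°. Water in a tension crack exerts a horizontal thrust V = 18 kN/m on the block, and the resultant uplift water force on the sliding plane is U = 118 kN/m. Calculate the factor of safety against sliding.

Resolving the block weight along and normal to the plane and applying the Mohr–Coulomb strength on the joint:
N' = W cosα − U − V sinα = 1028·cos31.8° − 118 − 18·sin31.8° = 746.2 kN/m
Driving force T = W sinα + V cosα = 1028·sin31.8° + 18·cos31.8° = 557.0 kN/m
Resisting force R = c_j·L + N'·tanφ = 0·12.6 + 746.2·tan28.6° = 0.0 + 406.8 = 406.8 kN/m
FS = R / T = 406.8 / 557.0 = 0.730

FS = 0.73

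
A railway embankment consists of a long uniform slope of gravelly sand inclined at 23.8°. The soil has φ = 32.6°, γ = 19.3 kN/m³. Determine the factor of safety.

For a dry cohesionless infinite slope the factor of safety is FS = tanφ / tanβ.
FS = tan32.6° / tan23.8° = 0.6395 / 0.4411 = 1.450

FS = 1.45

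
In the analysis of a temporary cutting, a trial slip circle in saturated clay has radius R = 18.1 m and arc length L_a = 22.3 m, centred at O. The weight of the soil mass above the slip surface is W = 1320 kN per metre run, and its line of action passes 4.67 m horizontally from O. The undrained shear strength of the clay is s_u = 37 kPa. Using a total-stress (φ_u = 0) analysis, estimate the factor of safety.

FS = 2.42

Taking moments about the centre O, the resisting moment is provided by the undrained shear strength acting along the arc:
M_R = s_u·L_a·R = 37·22.30·18.1 = 14934.3 kN·m/m
M_D = W·d = 1320·4.67 = 6164.4 kN·m/m
FS = M_R / M_D = 14934.3 / 6164.4 = 2.423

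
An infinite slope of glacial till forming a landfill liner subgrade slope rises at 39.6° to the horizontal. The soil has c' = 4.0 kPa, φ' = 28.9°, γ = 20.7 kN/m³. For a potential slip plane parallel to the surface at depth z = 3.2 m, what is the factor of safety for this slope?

For an infinite slope with a slip plane parallel to the surface (no pore pressure): FS = [c' + γz cos²β tanφ'] / [γz sinβ cosβ].
γz = 20.7·3.2 = 66.24 kN/m²
Numerator = 4.0 + 66.24·cos²39.6°·tan28.9° = 4.0 + 66.24·0.5937·0.5520 = 25.709 kPa
Denominator = 66.24·sin39.6°·cos39.6° = 66.24·0.6374·0.7705 = 32.533 kPa
FS = 25.709 / 32.533 = 0.790

FS = 0.79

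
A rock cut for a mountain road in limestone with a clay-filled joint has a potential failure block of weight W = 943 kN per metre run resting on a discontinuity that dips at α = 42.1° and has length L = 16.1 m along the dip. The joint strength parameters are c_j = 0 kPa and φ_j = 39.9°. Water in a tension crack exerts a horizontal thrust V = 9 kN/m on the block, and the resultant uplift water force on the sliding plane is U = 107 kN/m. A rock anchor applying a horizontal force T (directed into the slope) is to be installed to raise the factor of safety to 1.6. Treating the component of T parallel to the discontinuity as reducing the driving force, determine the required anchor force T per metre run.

T = 304 kN/m

Resolving forces along and normal to the sliding plane, with the horizontal anchor force T adding T·sinα to the effective normal force and T·cosα acting up the plane against the driving force:
FS = [c_jL + (W cosα − U − V sinα + T sinα) tanφ_j] / [W sinα + V cosα − T cosα]
Without the anchor: N' = 586.6 kN/m, driving T_d = 638.9 kN/m, resisting R = 0·16.1 + 586.6·tan39.9° = 490.5 kN/m, FS = 0.77.
Setting FS = 1.6 and solving for T:
1.6·(638.9 − T cos42.1°) = 490.5 + T sin42.1°·tan39.9°
T·(sin42.1°·tan39.9° + 1.6·cos42.1°) = 1.6·638.9 − 490.5
T·(0.6704·0.8361 + 1.6·0.7420) = 1022.2 − 490.5 = 531.7
T·1.7477 = 531.7
T = 304.2 kN/m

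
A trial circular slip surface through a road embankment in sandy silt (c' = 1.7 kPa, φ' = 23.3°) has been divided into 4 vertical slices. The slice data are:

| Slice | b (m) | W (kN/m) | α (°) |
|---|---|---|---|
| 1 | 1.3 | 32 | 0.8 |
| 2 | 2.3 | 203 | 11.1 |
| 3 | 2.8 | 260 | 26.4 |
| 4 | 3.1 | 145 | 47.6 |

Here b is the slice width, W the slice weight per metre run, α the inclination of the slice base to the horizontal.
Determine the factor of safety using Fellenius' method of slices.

Ordinary method of slices: FS = Σ[c'·Δl_i + (W_i cosα_i)·tanφ'] / Σ W_i sinα_i, with Δl_i = b_i / cosα_i.
Slice 1: Δl = 1.3/cos0.8° = 1.300 m; N'_1 = 32·cos0.8° = 32.0; c'Δl = 2.21; W sinα = 0.4
Slice 2: Δl = 2.3/cos11.1° = 2.344 m; N'_2 = 203·cos11.1° = 199.2; c'Δl = 3.98; W sinα = 39.1
Slice 3: Δl = 2.8/cos26.4° = 3.126 m; N'_3 = 260·cos26.4° = 232.9; c'Δl = 5.31; W sinα = 115.6
Slice 4: Δl = 3.1/cos47.6° = 4.597 m; N'_4 = 145·cos47.6° = 97.8; c'Δl = 7.82; W sinα = 107.1
Σc'Δl = 19.3 kN/m; ΣN' = 561.9 kN/m; ΣW sinα = 262.2 kN/m
Resisting = 19.3 + 561.9·tan23.3° = 19.3 + 242.0 = 261.3 kN/m
FS = 261.3 / 262.2 = 0.997

FS = 1.00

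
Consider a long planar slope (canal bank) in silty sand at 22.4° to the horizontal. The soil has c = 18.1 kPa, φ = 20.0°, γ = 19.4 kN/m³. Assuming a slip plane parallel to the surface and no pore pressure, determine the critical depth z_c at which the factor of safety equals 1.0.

z_c = 22.65 m

Setting FS = 1.00 in FS = [c + γz cos²β tanφ] / [γz sinβ cosβ] and solving for z:
z = c / [γ cosβ (FS·sinβ − cosβ·tanφ)]
  = 18.1 / [19.4·cos22.4°·(1.00·sin22.4° − cos22.4°·tan20.0°)]
  = 18.1 / [19.4·0.9245·(1.00·0.3811 − 0.9245·0.3640)]
  = 18.1 / 0.7993 = 22.645 m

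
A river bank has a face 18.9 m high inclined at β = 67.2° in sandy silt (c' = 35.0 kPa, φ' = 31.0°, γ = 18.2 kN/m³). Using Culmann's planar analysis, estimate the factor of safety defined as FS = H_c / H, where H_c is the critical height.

H_c = (4c'/γ) · sinβ cosφ' / [1 − cos(β − φ')]
    = (4·35.0/18.2) · sin67.2°·cos31.0° / [1 − cos36.2°]
    = 7.692 · 0.7902 / 0.1930 = 31.49 m
FS = H_c / H = 31.49 / 18.9 = 1.666

FS = 1.67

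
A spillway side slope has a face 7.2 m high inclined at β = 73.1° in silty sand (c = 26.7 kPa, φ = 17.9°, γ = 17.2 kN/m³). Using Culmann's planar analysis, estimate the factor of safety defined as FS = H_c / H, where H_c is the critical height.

FS = 1.83

H_c = (4c/γ) · sinβ cosφ / [1 − cos(β − φ)]
    = (4·26.7/17.2) · sin73.1°·cos17.9° / [1 − cos55.2°]
    = 6.209 · 0.9105 / 0.4293 = 13.17 m
FS = H_c / H = 13.17 / 7.2 = 1.829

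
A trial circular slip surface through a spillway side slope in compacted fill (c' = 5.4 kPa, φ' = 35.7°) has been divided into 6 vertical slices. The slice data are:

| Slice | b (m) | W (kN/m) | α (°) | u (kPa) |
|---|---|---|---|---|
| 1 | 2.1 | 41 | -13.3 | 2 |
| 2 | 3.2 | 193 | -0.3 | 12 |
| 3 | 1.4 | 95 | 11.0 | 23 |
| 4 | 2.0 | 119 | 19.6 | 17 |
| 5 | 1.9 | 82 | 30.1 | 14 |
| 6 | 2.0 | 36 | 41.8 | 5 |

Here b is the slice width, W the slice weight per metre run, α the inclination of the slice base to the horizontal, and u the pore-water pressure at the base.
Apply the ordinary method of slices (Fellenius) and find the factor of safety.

Ordinary method of slices: FS = Σ[c'·Δl_i + (W_i cosα_i − u_i·Δl_i)·tanφ'] / Σ W_i sinα_i, with Δl_i = b_i / cosα_i.
Slice 1: Δl = 2.1/cos(-13.3°) = 2.158 m; N'_1 = 41·cos(-13.3°) − 2·2.158 = 35.6; c'Δl = 11.65; W sinα = -9.4
Slice 2: Δl = 3.2/cos(-0.3°) = 3.200 m; N'_2 = 193·cos(-0.3°) − 12·3.200 = 154.6; c'Δl = 17.28; W sinα = -1.0
Slice 3: Δl = 1.4/cos11.0° = 1.426 m; N'_3 = 95·cos11.0° − 23·1.426 = 60.5; c'Δl = 7.70; W sinα = 18.1
Slice 4: Δl = 2.0/cos19.6° = 2.123 m; N'_4 = 119·cos19.6° − 17·2.123 = 76.0; c'Δl = 11.46; W sinα = 39.9
Slice 5: Δl = 1.9/cos30.1° = 2.196 m; N'_5 = 82·cos30.1° − 14·2.196 = 40.2; c'Δl = 11.86; W sinα = 41.1
Slice 6: Δl = 2.0/cos41.8° = 2.683 m; N'_6 = 36·cos41.8° − 5·2.683 = 13.4; c'Δl = 14.49; W sinα = 24.0
Σc'Δl = 74.4 kN/m; ΣN' = 380.3 kN/m; ΣW sinα = 112.7 kN/m
Resisting = 74.4 + 380.3·tan35.7° = 74.4 + 273.2 = 347.7 kN/m
FS = 347.7 / 112.7 = 3.085

FS = 3.08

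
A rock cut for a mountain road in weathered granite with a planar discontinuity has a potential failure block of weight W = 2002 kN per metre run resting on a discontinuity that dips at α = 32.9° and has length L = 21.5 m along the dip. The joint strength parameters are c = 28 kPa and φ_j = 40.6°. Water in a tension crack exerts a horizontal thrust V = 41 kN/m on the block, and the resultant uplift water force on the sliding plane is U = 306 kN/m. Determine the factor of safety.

FS = 1.57

Resolving the block weight along and normal to the plane and applying the Mohr–Coulomb strength on the joint:
N' = W cosα − U − V sinα = 2002·cos32.9° − 306 − 41·sin32.9° = 1352.6 kN/m
Driving force T = W sinα + V cosα = 2002·sin32.9° + 41·cos32.9° = 1121.9 kN/m
Resisting force R = c·L + N'·tanφ_j = 28·21.5 + 1352.6·tan40.6° = 602.0 + 1159.4 = 1761.4 kN/m
FS = R / T = 1761.4 / 1121.9 = 1.570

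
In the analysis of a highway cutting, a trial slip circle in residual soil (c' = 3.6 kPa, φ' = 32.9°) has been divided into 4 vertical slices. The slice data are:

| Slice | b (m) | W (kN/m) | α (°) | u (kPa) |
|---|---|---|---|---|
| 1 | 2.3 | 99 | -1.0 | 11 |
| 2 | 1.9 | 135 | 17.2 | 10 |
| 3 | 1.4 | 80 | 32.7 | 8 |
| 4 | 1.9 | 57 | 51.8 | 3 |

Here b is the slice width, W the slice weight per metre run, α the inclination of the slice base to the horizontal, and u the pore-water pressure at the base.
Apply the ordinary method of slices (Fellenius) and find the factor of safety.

FS = 1.60

Ordinary method of slices: FS = Σ[c'·Δl_i + (W_i cosα_i − u_i·Δl_i)·tanφ'] / Σ W_i sinα_i, with Δl_i = b_i / cosα_i.
Slice 1: Δl = 2.3/cos(-1.0°) = 2.300 m; N'_1 = 99·cos(-1.0°) − 11·2.300 = 73.7; c'Δl = 8.28; W sinα = -1.7
Slice 2: Δl = 1.9/cos17.2° = 1.989 m; N'_2 = 135·cos17.2° − 10·1.989 = 109.1; c'Δl = 7.16; W sinα = 39.9
Slice 3: Δl = 1.4/cos32.7° = 1.664 m; N'_3 = 80·cos32.7° − 8·1.664 = 54.0; c'Δl = 5.99; W sinα = 43.2
Slice 4: Δl = 1.9/cos51.8° = 3.072 m; N'_4 = 57·cos51.8° − 3·3.072 = 26.0; c'Δl = 11.06; W sinα = 44.8
Σc'Δl = 32.5 kN/m; ΣN' = 262.8 kN/m; ΣW sinα = 126.2 kN/m
Resisting = 32.5 + 262.8·tan32.9° = 32.5 + 170.0 = 202.5 kN/m
FS = 202.5 / 126.2 = 1.605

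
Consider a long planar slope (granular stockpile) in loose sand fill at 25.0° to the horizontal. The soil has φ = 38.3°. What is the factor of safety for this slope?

For a dry cohesionless infinite slope the factor of safety is FS = tanφ / tanβ.
FS = tan38.3° / tan25.0° = 0.7898 / 0.4663 = 1.694

FS = 1.69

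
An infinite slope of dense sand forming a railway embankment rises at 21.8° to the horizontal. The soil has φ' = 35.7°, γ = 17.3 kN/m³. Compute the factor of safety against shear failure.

For a dry cohesionless infinite slope the factor of safety is FS = tanφ' / tanβ.
FS = tan35.7° / tan21.8° = 0.7186 / 0.4000 = 1.797

FS = 1.80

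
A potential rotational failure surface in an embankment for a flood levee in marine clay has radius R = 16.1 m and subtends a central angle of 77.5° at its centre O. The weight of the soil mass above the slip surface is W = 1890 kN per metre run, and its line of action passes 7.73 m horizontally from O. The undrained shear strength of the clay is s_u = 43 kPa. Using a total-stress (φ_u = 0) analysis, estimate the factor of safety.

Taking moments about the centre O, the resisting moment is provided by the undrained shear strength acting along the arc:
Arc length L_a = R·θ = 16.1·(77.5°·π/180) = 16.1·1.3526 = 21.78 m
M_R = s_u·L_a·R = 43·21.78·16.1 = 15076.5 kN·m/m
M_D = W·d = 1890·7.73 = 14609.7 kN·m/m
FS = M_R / M_D = 15076.5 / 14609.7 = 1.032

FS = 1.03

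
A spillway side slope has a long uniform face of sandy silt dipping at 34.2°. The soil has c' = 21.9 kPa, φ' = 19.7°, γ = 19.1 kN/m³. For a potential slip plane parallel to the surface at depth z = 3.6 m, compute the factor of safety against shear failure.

For an infinite slope with a slip plane parallel to the surface (no pore pressure): FS = [c' + γz cos²β tanφ'] / [γz sinβ cosβ].
γz = 19.1·3.6 = 68.76 kN/m²
Numerator = 21.9 + 68.76·cos²34.2°·tan19.7° = 21.9 + 68.76·0.6841·0.3581 = 38.741 kPa
Denominator = 68.76·sin34.2°·cos34.2° = 68.76·0.5621·0.8271 = 31.966 kPa
FS = 38.741 / 31.966 = 1.212

FS = 1.21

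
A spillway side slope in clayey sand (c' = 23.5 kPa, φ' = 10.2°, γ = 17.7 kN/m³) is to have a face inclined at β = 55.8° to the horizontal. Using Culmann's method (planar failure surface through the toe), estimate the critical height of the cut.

Culmann's analysis gives the critical failure plane at α_cr = (β + φ')/2 = (55.8 + 10.2)/2 = 33.0°, and the critical height
H_c = (4c'/γ) · sinβ cosφ' / [1 − cos(β − φ')]
    = (4·23.5/17.7) · sin55.8°·cos10.2° / [1 − cos(45.6°)]
    = 5.311 · 0.8271·0.9842 / [1 − 0.6997]
    = 5.311 · 0.8140 / 0.3003
    = 14.39 m

H_c = 14.39 m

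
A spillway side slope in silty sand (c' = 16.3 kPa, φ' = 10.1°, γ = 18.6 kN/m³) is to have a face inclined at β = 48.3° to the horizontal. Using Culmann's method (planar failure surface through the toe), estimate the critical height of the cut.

Culmann's analysis gives the critical failure plane at α_cr = (β + φ')/2 = (48.3 + 10.1)/2 = 29.2°, and the critical height
H_c = (4c'/γ) · sinβ cosφ' / [1 − cos(β − φ')]
    = (4·16.3/18.6) · sin48.3°·cos10.1° / [1 − cos(38.2°)]
    = 3.505 · 0.7466·0.9845 / [1 − 0.7859]
    = 3.505 · 0.7351 / 0.2141
    = 12.03 m

H_c = 12.03 m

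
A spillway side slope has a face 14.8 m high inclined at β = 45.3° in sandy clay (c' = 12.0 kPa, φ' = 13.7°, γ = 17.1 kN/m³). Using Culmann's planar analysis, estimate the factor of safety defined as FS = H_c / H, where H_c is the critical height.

FS = 0.88

H_c = (4c'/γ) · sinβ cosφ' / [1 − cos(β − φ')]
    = (4·12.0/17.1) · sin45.3°·cos13.7° / [1 − cos31.6°]
    = 2.807 · 0.6906 / 0.1483 = 13.07 m
FS = H_c / H = 13.07 / 14.8 = 0.883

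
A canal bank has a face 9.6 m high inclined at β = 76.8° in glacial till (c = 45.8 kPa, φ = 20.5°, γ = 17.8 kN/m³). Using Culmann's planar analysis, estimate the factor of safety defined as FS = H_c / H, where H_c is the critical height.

FS = 2.20

H_c = (4c/γ) · sinβ cosφ / [1 − cos(β − φ)]
    = (4·45.8/17.8) · sin76.8°·cos20.5° / [1 − cos56.3°]
    = 10.292 · 0.9119 / 0.4452 = 21.08 m
FS = H_c / H = 21.08 / 9.6 = 2.196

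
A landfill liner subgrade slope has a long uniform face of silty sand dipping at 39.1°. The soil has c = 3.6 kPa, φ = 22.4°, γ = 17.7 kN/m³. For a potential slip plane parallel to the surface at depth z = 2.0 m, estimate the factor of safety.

For an infinite slope with a slip plane parallel to the surface (no pore pressure): FS = [c + γz cos²β tanφ] / [γz sinβ cosβ].
γz = 17.7·2.0 = 35.40 kN/m²
Numerator = 3.6 + 35.40·cos²39.1°·tan22.4° = 3.6 + 35.40·0.6022·0.4122 = 12.387 kPa
Denominator = 35.40·sin39.1°·cos39.1° = 35.40·0.6307·0.7760 = 17.326 kPa
FS = 12.387 / 17.326 = 0.715

FS = 0.71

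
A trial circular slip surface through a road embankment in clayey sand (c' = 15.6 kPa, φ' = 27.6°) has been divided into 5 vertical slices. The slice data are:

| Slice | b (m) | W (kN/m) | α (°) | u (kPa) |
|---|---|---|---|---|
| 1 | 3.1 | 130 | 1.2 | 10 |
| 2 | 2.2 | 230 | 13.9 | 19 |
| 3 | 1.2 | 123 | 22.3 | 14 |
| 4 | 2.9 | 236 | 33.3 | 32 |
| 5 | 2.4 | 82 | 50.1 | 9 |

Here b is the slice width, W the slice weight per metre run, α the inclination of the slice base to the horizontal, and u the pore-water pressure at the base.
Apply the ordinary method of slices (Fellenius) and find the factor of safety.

FS = 1.57

Ordinary method of slices: FS = Σ[c'·Δl_i + (W_i cosα_i − u_i·Δl_i)·tanφ'] / Σ W_i sinα_i, with Δl_i = b_i / cosα_i.
Slice 1: Δl = 3.1/cos1.2° = 3.101 m; N'_1 = 130·cos1.2° − 10·3.101 = 99.0; c'Δl = 48.37; W sinα = 2.7
Slice 2: Δl = 2.2/cos13.9° = 2.266 m; N'_2 = 230·cos13.9° − 19·2.266 = 180.2; c'Δl = 35.36; W sinα = 55.3
Slice 3: Δl = 1.2/cos22.3° = 1.297 m; N'_3 = 123·cos22.3° − 14·1.297 = 95.6; c'Δl = 20.23; W sinα = 46.7
Slice 4: Δl = 2.9/cos33.3° = 3.470 m; N'_4 = 236·cos33.3° − 32·3.470 = 86.2; c'Δl = 54.13; W sinα = 129.6
Slice 5: Δl = 2.4/cos50.1° = 3.742 m; N'_5 = 82·cos50.1° − 9·3.742 = 18.9; c'Δl = 58.37; W sinα = 62.9
Σc'Δl = 216.5 kN/m; ΣN' = 480.0 kN/m; ΣW sinα = 297.1 kN/m
Resisting = 216.5 + 480.0·tan27.6° = 216.5 + 250.9 = 467.4 kN/m
FS = 467.4 / 297.1 = 1.573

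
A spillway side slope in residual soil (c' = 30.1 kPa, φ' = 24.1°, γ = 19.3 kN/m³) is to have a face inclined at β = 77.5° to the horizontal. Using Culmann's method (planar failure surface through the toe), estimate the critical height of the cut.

H_c = 13.77 m

Culmann's analysis gives the critical failure plane at α_cr = (β + φ')/2 = (77.5 + 24.1)/2 = 50.8°, and the critical height
H_c = (4c'/γ) · sinβ cosφ' / [1 − cos(β − φ')]
    = (4·30.1/19.3) · sin77.5°·cos24.1° / [1 − cos(53.4°)]
    = 6.238 · 0.9763·0.9128 / [1 − 0.5962]
    = 6.238 · 0.8912 / 0.4038
    = 13.77 m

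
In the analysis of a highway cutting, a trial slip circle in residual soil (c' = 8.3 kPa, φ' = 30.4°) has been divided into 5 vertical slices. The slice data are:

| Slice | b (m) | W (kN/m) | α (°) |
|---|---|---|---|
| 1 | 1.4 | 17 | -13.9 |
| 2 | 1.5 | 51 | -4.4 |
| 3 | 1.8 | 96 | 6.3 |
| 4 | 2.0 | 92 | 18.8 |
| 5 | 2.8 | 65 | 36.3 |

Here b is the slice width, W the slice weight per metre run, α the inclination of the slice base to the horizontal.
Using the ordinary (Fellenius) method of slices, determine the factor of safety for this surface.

Ordinary method of slices: FS = Σ[c'·Δl_i + (W_i cosα_i)·tanφ'] / Σ W_i sinα_i, with Δl_i = b_i / cosα_i.
Slice 1: Δl = 1.4/cos(-13.9°) = 1.442 m; N'_1 = 17·cos(-13.9°) = 16.5; c'Δl = 11.97; W sinα = -4.1
Slice 2: Δl = 1.5/cos(-4.4°) = 1.504 m; N'_2 = 51·cos(-4.4°) = 50.8; c'Δl = 12.49; W sinα = -3.9
Slice 3: Δl = 1.8/cos6.3° = 1.811 m; N'_3 = 96·cos6.3° = 95.4; c'Δl = 15.03; W sinα = 10.5
Slice 4: Δl = 2.0/cos18.8° = 2.113 m; N'_4 = 92·cos18.8° = 87.1; c'Δl = 17.54; W sinα = 29.6
Slice 5: Δl = 2.8/cos36.3° = 3.474 m; N'_5 = 65·cos36.3° = 52.4; c'Δl = 28.84; W sinα = 38.5
Σc'Δl = 85.9 kN/m; ΣN' = 302.2 kN/m; ΣW sinα = 70.7 kN/m
Resisting = 85.9 + 302.2·tan30.4° = 85.9 + 177.3 = 263.2 kN/m
FS = 263.2 / 70.7 = 3.724

FS = 3.72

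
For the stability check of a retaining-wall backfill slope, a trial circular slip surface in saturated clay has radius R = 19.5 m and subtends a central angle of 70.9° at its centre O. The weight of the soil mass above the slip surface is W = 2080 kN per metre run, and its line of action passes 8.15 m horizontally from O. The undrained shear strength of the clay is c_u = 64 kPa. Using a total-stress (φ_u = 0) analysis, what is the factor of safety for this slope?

FS = 1.78

Taking moments about the centre O, the resisting moment is provided by the undrained shear strength acting along the arc:
Arc length L_a = R·θ = 19.5·(70.9°·π/180) = 19.5·1.2374 = 24.13 m
M_R = c_u·L_a·R = 64·24.13·19.5 = 30114.3 kN·m/m
M_D = W·d = 2080·8.15 = 16952.0 kN·m/m
FS = M_R / M_D = 30114.3 / 16952.0 = 1.776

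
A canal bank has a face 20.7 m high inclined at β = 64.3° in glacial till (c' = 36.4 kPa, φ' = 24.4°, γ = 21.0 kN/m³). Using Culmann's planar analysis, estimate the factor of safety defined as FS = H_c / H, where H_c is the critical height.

H_c = (4c'/γ) · sinβ cosφ' / [1 − cos(β − φ')]
    = (4·36.4/21.0) · sin64.3°·cos24.4° / [1 − cos39.9°]
    = 6.933 · 0.8206 / 0.2328 = 24.44 m
FS = H_c / H = 24.44 / 20.7 = 1.180

FS = 1.18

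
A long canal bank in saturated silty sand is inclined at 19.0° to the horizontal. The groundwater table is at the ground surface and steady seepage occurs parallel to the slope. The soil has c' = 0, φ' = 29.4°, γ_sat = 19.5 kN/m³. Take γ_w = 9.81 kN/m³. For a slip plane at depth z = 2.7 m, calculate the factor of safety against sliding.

FS = 0.81

With seepage parallel to the slope and the water table at the surface, the effective normal stress on the slip plane uses the buoyant unit weight γ' = γ_sat − γ_w while the driving shear stress uses γ_sat:
FS = [c' + γ' z cos²β tanφ'] / [γ_sat z sinβ cosβ]
(For c' = 0 this reduces to FS = (γ'/γ_sat)·tanφ'/tanβ.)
γ' = 19.5 − 9.81 = 9.69 kN/m³
Numerator = 0.0 + 9.69·2.7·cos²19.0°·tan29.4° = 0.0 + 9.69·2.7·0.8940·0.5635 = 13.180 kPa
Denominator = 19.5·2.7·sin19.0°·cos19.0° = 19.5·2.7·0.3256·0.9455 = 16.207 kPa
FS = 13.180 / 16.207 = 0.813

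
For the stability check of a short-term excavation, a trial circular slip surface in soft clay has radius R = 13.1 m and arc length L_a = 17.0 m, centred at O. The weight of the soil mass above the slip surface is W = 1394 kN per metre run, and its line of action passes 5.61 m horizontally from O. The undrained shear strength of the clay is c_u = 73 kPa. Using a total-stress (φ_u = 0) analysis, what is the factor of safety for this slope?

FS = 2.08

Taking moments about the centre O, the resisting moment is provided by the undrained shear strength acting along the arc:
M_R = c_u·L_a·R = 73·17.00·13.1 = 16257.1 kN·m/m
M_D = W·d = 1394·5.61 = 7820.3 kN·m/m
FS = M_R / M_D = 16257.1 / 7820.3 = 2.079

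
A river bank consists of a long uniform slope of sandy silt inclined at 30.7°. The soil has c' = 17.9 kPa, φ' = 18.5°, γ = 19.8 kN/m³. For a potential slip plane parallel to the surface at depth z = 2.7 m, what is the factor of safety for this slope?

FS = 1.33

For an infinite slope with a slip plane parallel to the surface (no pore pressure): FS = [c' + γz cos²β tanφ'] / [γz sinβ cosβ].
γz = 19.8·2.7 = 53.46 kN/m²
Numerator = 17.9 + 53.46·cos²30.7°·tan18.5° = 17.9 + 53.46·0.7393·0.3346 = 31.125 kPa
Denominator = 53.46·sin30.7°·cos30.7° = 53.46·0.5105·0.8599 = 23.468 kPa
FS = 31.125 / 23.468 = 1.326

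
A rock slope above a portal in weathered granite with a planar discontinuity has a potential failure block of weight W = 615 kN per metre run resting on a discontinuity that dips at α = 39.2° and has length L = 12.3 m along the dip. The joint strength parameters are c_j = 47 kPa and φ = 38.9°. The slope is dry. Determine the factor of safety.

FS = 2.48

Resolving the block weight along and normal to the plane and applying the Mohr–Coulomb strength on the joint:
N' = W cosα = 615·cos39.2° = 476.6 kN/m
Driving force T = W sinα = 615·sin39.2° = 388.7 kN/m
Resisting force R = c_j·L + N'·tanφ = 47·12.3 + 476.6·tan38.9° = 578.1 + 384.6 = 962.7 kN/m
FS = R / T = 962.7 / 388.7 = 2.477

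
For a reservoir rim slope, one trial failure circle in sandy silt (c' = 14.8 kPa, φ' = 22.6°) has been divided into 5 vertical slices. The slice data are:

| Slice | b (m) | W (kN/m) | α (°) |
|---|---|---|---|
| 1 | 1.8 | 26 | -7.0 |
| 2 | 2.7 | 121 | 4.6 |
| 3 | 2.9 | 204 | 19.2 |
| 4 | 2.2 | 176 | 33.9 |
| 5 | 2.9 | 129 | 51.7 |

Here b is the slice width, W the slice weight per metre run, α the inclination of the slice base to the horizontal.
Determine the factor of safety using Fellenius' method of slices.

Ordinary method of slices: FS = Σ[c'·Δl_i + (W_i cosα_i)·tanφ'] / Σ W_i sinα_i, with Δl_i = b_i / cosα_i.
Slice 1: Δl = 1.8/cos(-7.0°) = 1.814 m; N'_1 = 26·cos(-7.0°) = 25.8; c'Δl = 26.84; W sinα = -3.2
Slice 2: Δl = 2.7/cos4.6° = 2.709 m; N'_2 = 121·cos4.6° = 120.6; c'Δl = 40.09; W sinα = 9.7
Slice 3: Δl = 2.9/cos19.2° = 3.071 m; N'_3 = 204·cos19.2° = 192.7; c'Δl = 45.45; W sinα = 67.1
Slice 4: Δl = 2.2/cos33.9° = 2.651 m; N'_4 = 176·cos33.9° = 146.1; c'Δl = 39.23; W sinα = 98.2
Slice 5: Δl = 2.9/cos51.7° = 4.679 m; N'_5 = 129·cos51.7° = 80.0; c'Δl = 69.25; W sinα = 101.2
Σc'Δl = 220.9 kN/m; ΣN' = 565.1 kN/m; ΣW sinα = 273.0 kN/m
Resisting = 220.9 + 565.1·tan22.6° = 220.9 + 235.2 = 456.1 kN/m
FS = 456.1 / 273.0 = 1.670

FS = 1.67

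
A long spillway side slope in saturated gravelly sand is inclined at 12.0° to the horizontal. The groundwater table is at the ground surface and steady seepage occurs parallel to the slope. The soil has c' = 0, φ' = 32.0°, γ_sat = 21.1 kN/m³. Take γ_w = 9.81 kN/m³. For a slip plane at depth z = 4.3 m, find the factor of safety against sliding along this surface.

With seepage parallel to the slope and the water table at the surface, the effective normal stress on the slip plane uses the buoyant unit weight γ' = γ_sat − γ_w while the driving shear stress uses γ_sat:
FS = [c' + γ' z cos²β tanφ'] / [γ_sat z sinβ cosβ]
(For c' = 0 this reduces to FS = (γ'/γ_sat)·tanφ'/tanβ.)
γ' = 21.1 − 9.81 = 11.29 kN/m³
Numerator = 0.0 + 11.29·4.3·cos²12.0°·tan32.0° = 0.0 + 11.29·4.3·0.9568·0.6249 = 29.024 kPa
Denominator = 21.1·4.3·sin12.0°·cos12.0° = 21.1·4.3·0.2079·0.9781 = 18.452 kPa
FS = 29.024 / 18.452 = 1.573

FS = 1.57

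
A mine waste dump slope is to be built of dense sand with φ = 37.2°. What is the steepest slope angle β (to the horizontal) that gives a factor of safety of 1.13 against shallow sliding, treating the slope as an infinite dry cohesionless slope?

For an infinite dry cohesionless slope FS = tanφ/tanβ, so tanβ = tanφ / FS.
tanβ = tan37.2° / 1.13 = 0.7590 / 1.13 = 0.6717
β = arctan(0.6717) = 33.89°

β = 33.9°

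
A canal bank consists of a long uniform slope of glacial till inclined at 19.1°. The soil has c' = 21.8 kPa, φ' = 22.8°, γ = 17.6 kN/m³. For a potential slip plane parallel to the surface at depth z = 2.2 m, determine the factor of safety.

For an infinite slope with a slip plane parallel to the surface (no pore pressure): FS = [c' + γz cos²β tanφ'] / [γz sinβ cosβ].
γz = 17.6·2.2 = 38.72 kN/m²
Numerator = 21.8 + 38.72·cos²19.1°·tan22.8° = 21.8 + 38.72·0.8929·0.4204 = 36.334 kPa
Denominator = 38.72·sin19.1°·cos19.1° = 38.72·0.3272·0.9449 = 11.972 kPa
FS = 36.334 / 11.972 = 3.035

FS = 3.03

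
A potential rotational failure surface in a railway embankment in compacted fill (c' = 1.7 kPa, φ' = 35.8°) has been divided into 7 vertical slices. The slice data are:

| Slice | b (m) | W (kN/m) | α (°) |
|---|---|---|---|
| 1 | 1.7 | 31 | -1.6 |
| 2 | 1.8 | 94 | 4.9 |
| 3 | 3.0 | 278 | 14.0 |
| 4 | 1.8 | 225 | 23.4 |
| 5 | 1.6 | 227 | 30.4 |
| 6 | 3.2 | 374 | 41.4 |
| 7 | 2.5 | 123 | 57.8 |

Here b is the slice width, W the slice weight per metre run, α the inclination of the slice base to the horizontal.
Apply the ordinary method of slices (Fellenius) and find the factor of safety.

FS = 1.36

Ordinary method of slices: FS = Σ[c'·Δl_i + (W_i cosα_i)·tanφ'] / Σ W_i sinα_i, with Δl_i = b_i / cosα_i.
Slice 1: Δl = 1.7/cos(-1.6°) = 1.701 m; N'_1 = 31·cos(-1.6°) = 31.0; c'Δl = 2.89; W sinα = -0.9
Slice 2: Δl = 1.8/cos4.9° = 1.807 m; N'_2 = 94·cos4.9° = 93.7; c'Δl = 3.07; W sinα = 8.0
Slice 3: Δl = 3.0/cos14.0° = 3.092 m; N'_3 = 278·cos14.0° = 269.7; c'Δl = 5.26; W sinα = 67.3
Slice 4: Δl = 1.8/cos23.4° = 1.961 m; N'_4 = 225·cos23.4° = 206.5; c'Δl = 3.33; W sinα = 89.4
Slice 5: Δl = 1.6/cos30.4° = 1.855 m; N'_5 = 227·cos30.4° = 195.8; c'Δl = 3.15; W sinα = 114.9
Slice 6: Δl = 3.2/cos41.4° = 4.266 m; N'_6 = 374·cos41.4° = 280.5; c'Δl = 7.25; W sinα = 247.3
Slice 7: Δl = 2.5/cos57.8° = 4.692 m; N'_7 = 123·cos57.8° = 65.5; c'Δl = 7.98; W sinα = 104.1
Σc'Δl = 32.9 kN/m; ΣN' = 1142.8 kN/m; ΣW sinα = 630.1 kN/m
Resisting = 32.9 + 1142.8·tan35.8° = 32.9 + 824.2 = 857.1 kN/m
FS = 857.1 / 630.1 = 1.360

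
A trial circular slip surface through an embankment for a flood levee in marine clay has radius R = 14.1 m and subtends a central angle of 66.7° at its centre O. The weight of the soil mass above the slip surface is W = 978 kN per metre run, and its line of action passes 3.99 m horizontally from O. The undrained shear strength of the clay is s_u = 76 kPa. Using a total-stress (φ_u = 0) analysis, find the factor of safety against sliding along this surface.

Taking moments about the centre O, the resisting moment is provided by the undrained shear strength acting along the arc:
Arc length L_a = R·θ = 14.1·(66.7°·π/180) = 14.1·1.1641 = 16.41 m
M_R = s_u·L_a·R = 76·16.41·14.1 = 17589.6 kN·m/m
M_D = W·d = 978·3.99 = 3902.2 kN·m/m
FS = M_R / M_D = 17589.6 / 3902.2 = 4.508

FS = 4.51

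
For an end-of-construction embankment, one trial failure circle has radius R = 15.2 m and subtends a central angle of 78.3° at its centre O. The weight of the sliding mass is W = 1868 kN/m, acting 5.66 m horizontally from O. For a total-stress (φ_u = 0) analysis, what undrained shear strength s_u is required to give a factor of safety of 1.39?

s_u = 46.5 kPa

FS = s_u·L_a·R / (W·d), so s_u = FS·W·d / (L_a·R).
Arc length L_a = R·θ = 15.2·(78.3°·π/180) = 15.2·1.3666 = 20.77 m
s_u = 1.39·1868·5.66 / (20.77·15.2) = 14696.3 / 315.74 = 46.55 kPa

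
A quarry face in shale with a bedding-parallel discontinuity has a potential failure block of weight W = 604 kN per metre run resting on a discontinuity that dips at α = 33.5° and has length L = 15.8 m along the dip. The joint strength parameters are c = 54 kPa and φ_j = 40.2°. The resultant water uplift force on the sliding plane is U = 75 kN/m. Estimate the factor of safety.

Resolving the block weight along and normal to the plane and applying the Mohr–Coulomb strength on the joint:
N' = W cosα − U = 604·cos33.5° − 75 = 428.7 kN/m
Driving force T = W sinα = 604·sin33.5° = 333.4 kN/m
Resisting force R = c·L + N'·tanφ_j = 54·15.8 + 428.7·tan40.2° = 853.2 + 362.3 = 1215.5 kN/m
FS = R / T = 1215.5 / 333.4 = 3.646

FS = 3.65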